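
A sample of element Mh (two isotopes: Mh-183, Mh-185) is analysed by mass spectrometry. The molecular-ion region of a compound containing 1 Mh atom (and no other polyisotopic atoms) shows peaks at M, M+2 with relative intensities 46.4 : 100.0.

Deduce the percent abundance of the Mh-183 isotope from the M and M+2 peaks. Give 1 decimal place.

Write p for the Mh-183 fraction. I(M+2)/I(M) = [C(1,1)·p^0·(1−p)] / p^1 = 1·(1−p)/p = 100.0/46.4 = 2.1552
(1−p)/p = 2.1552/1 = 2.1552  ⇒  p = 1/(1 + 2.1552) = 0.3169
Mh-183: 31.7%, Mh-185: 68.3%.

31.7%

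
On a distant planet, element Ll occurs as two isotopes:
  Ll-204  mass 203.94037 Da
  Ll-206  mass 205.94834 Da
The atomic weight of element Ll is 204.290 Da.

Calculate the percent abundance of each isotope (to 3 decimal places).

Writing the weighted mean with unknown fraction x of Ll-204:
203.94037·x + 205.94834·(1 − x) = 204.290
(203.94037 − 205.94834)·x = 204.290 − 205.94834
x = -1.65834 / -2.00797 = 0.82588 → 82.588% Ll-204, 17.412% Ll-206.

Ll-204: 82.588%, Ll-206: 17.412%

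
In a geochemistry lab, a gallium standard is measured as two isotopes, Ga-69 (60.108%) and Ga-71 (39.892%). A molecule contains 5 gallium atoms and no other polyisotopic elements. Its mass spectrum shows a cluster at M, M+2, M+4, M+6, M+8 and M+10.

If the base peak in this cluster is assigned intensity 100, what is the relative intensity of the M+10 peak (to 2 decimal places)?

(0.60108 + 0.39892)^5 gives M 0.0785, M+2 0.2604, M+4 0.3456, M+6 0.2294, M+8 0.0761, M+10 0.0101; the largest is M+4.
P(M+4) = C(5,2) × 0.60108^3 × 0.39892^2 = 10 × 0.2171685 × 0.15913717 = 0.345596 (base)
P(M+10) = C(5,5) × 0.60108^0 × 0.39892^5 = 1 × 1.0000 × 0.0101025 = 0.010103
Relative intensity = 0.010103 / 0.345596 × 100 = 2.92

2.92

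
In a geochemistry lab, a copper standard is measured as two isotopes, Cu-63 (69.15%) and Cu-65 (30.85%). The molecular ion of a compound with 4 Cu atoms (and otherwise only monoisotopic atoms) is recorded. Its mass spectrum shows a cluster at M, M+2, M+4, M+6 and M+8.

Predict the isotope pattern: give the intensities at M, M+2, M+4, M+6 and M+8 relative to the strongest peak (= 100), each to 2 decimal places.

56.04 : 100.00 : 66.92 : 19.90 : 2.22

Expanding (0.6915 + 0.3085)^4:
P(M) = 0.6915^4 = 0.228649
P(M+2) = 4 × 0.6915^3 × 0.3085^1 = 0.408030
P(M+4) = 6 × 0.6915^2 × 0.3085^2 = 0.273052
P(M+6) = 4 × 0.6915^1 × 0.3085^3 = 0.081212
P(M+8) = 0.3085^4 = 0.009058
The M+2 peak is largest (0.408030); scaling to 100 gives 56.04 : 100.00 : 66.92 : 19.90 : 2.22.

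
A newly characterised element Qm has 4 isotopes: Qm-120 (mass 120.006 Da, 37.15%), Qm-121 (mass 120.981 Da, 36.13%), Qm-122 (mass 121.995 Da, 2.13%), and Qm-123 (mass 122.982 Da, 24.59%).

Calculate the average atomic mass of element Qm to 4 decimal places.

121.1324 Da

Ar = Σ fᵢ·mᵢ = 0.3715 × 120.006 + 0.3613 × 120.981 + 0.0213 × 121.995 + 0.2459 × 122.982
= 44.58223 + 43.71044 + 2.59849 + 30.24127 = 121.13243 Da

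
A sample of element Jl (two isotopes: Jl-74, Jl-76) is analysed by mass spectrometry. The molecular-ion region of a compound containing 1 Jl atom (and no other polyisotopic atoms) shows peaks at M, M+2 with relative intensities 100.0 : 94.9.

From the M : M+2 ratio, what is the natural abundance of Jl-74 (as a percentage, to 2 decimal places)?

If p is the fraction of Jl that is Jl-74, then I(M+2)/I(M) = [C(1,1)·p^0·(1−p)] / p^1 = 1·(1−p)/p = 94.9/100.0 = 0.9490
(1−p)/p = 0.9490/1 = 0.9490  ⇒  p = 1/(1 + 0.9490) = 0.5131
Jl-74: 51.31%, Jl-76: 48.69%.

51.31%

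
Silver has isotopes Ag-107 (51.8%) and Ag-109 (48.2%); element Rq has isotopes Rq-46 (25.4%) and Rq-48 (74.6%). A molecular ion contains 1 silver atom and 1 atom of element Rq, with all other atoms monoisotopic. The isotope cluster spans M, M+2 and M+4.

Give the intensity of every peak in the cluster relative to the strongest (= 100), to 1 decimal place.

25.9 : 100.0 : 70.7

Silver pattern (n=1): 0.5180 : 0.4820
Element Rq pattern (n=1): 0.2540 : 0.7460
Convolve the two distributions (both contribute in 2-u steps):
  M: 0.5180×0.2540 = 0.131572
  M+2: 0.5180×0.7460 + 0.4820×0.2540 = 0.508856
  M+4: 0.4820×0.7460 = 0.359572
Scale to base peak (0.508856) = 100: 25.9 : 100.0 : 70.7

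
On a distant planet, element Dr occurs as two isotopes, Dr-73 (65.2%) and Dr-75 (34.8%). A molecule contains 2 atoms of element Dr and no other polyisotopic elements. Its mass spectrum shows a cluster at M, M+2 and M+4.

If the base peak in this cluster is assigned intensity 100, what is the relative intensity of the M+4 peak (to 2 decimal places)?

26.69

Term probabilities: M 0.4251, M+2 0.4538, M+4 0.1211. Base peak = M+2.
P(M+2) = C(2,1) × 0.652^1 × 0.348^1 = 2 × 0.6520 × 0.3480 = 0.453792 (base)
P(M+4) = C(2,2) × 0.652^0 × 0.348^2 = 1 × 1.0000 × 0.121104 = 0.121104
Relative intensity = 0.121104 / 0.453792 × 100 = 26.69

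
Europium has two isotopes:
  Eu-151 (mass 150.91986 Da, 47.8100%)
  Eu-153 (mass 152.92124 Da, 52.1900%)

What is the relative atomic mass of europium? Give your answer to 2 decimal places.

The abundance-weighted mean is 0.478100 × 150.91986 + 0.521900 × 152.92124
= 72.154785 + 79.809595 = 151.964380 Da

151.96 Da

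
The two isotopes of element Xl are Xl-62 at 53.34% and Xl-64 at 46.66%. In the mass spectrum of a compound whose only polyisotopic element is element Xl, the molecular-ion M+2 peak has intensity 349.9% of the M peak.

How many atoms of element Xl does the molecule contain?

The M+2/M ratio from n Xl atoms is n · q/p = n · 0.4666/0.5334.
n = 3.499 × 0.5334/0.4666 = 4.00 ≈ 4

4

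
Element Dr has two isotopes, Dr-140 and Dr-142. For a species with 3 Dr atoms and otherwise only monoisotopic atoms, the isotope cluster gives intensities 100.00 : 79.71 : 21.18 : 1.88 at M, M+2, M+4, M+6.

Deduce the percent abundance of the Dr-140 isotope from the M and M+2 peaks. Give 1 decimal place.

Let p = fractional abundance of Dr-140. I(M+2)/I(M) = [C(3,1)·p^2·(1−p)] / p^3 = 3·(1−p)/p = 79.71/100.00 = 0.7971
(1−p)/p = 0.7971/3 = 0.2657  ⇒  p = 1/(1 + 0.2657) = 0.7901
Dr-140: 79.0%, Dr-142: 21.0%.

79.0%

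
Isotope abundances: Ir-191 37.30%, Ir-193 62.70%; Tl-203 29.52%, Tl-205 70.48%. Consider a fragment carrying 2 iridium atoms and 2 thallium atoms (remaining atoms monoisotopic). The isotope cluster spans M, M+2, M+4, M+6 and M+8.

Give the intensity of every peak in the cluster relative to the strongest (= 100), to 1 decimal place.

3.1 : 24.9 : 75.3 : 100.0 : 49.3

Iridium pattern (n=2): 0.139129 : 0.467742 : 0.393129
Thallium pattern (n=2): 0.08714304 : 0.41611392 : 0.49674304
Convolve the two distributions (both contribute in 2-u steps):
  M: 0.139129×0.08714304 = 0.012124
  M+2: 0.139129×0.41611392 + 0.467742×0.08714304 = 0.098654
  M+4: 0.139129×0.49674304 + 0.467742×0.41611392 + 0.393129×0.08714304 = 0.298004
  M+6: 0.467742×0.49674304 + 0.393129×0.41611392 = 0.395934
  M+8: 0.393129×0.49674304 = 0.195284
Scale to base peak (0.395934) = 100: 3.1 : 24.9 : 75.3 : 100.0 : 49.3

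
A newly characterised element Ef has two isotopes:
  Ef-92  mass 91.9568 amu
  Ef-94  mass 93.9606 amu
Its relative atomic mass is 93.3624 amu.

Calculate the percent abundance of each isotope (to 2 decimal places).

Let x be the fractional abundance of Ef-92; then Ef-94 has abundance 1 − x.
91.9568·x + 93.9606·(1 − x) = 93.3624
(91.9568 − 93.9606)·x = 93.3624 − 93.9606
x = -0.5982 / -2.0038 = 0.29853 → 29.85% Ef-92, 70.15% Ef-94.

Ef-92: 29.85%, Ef-94: 70.15%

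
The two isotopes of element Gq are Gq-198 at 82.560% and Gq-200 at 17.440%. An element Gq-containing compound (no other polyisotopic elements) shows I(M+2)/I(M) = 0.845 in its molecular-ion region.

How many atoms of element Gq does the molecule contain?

The M+2/M ratio from n Gq atoms is n · q/p = n · 0.17440/0.82560.
n = 0.845 × 0.82560/0.17440 = 4.00 ≈ 4

4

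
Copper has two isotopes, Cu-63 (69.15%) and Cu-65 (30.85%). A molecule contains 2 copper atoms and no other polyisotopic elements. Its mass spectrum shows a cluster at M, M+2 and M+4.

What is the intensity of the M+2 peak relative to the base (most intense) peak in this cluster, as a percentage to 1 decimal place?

89.2%

Term probabilities: M 0.4782, M+2 0.4267, M+4 0.0952. Base peak = M.
P(M) = C(2,0) × 0.6915^2 × 0.3085^0 = 1 × 0.47817225 × 1.0000 = 0.478172 (base)
P(M+2) = C(2,1) × 0.6915^1 × 0.3085^1 = 2 × 0.6915 × 0.3085 = 0.426656
Relative intensity = 0.426656 / 0.478172 × 100 = 89.2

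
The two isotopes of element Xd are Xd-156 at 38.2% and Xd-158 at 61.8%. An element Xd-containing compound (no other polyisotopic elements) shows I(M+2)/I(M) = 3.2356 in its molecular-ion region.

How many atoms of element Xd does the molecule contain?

2

For n independent Xd atoms, I(M+2)/I(M) = n · (abundance Xd-158) / (abundance Xd-156) = n · 0.618/0.382.
n = 3.2356 × 0.382/0.618 = 2.00 ≈ 2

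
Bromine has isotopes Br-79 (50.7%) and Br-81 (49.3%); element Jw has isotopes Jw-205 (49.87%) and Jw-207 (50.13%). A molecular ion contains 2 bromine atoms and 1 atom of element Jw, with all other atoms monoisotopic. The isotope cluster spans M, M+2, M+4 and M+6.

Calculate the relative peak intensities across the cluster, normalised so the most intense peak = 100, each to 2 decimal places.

Bromine pattern (n=2): 0.257049 : 0.499902 : 0.243049
Element Jw pattern (n=1): 0.4987 : 0.5013
Convolve the two distributions (both contribute in 2-u steps):
  M: 0.257049×0.4987 = 0.128190
  M+2: 0.257049×0.5013 + 0.499902×0.4987 = 0.378160
  M+4: 0.499902×0.5013 + 0.243049×0.4987 = 0.371809
  M+6: 0.243049×0.5013 = 0.121840
Scale to base peak (0.378160) = 100: 33.90 : 100.00 : 98.32 : 32.22

33.90 : 100.00 : 98.32 : 32.22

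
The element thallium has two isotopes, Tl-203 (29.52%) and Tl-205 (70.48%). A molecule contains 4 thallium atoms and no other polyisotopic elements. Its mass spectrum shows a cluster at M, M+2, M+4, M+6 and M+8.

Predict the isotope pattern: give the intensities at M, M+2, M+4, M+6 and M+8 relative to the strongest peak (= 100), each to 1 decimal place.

Expanding (0.2952 + 0.7048)^4:
P(M) = 0.2952^4 = 0.007594
P(M+2) = 4 × 0.2952^3 × 0.7048^1 = 0.072523
P(M+4) = 6 × 0.2952^2 × 0.7048^2 = 0.259726
P(M+6) = 4 × 0.2952^1 × 0.7048^3 = 0.413403
P(M+8) = 0.7048^4 = 0.246754
The M+6 peak is largest (0.413403); scaling to 100 gives 1.8 : 17.5 : 62.8 : 100.0 : 59.7.

1.8 : 17.5 : 62.8 : 100.0 : 59.7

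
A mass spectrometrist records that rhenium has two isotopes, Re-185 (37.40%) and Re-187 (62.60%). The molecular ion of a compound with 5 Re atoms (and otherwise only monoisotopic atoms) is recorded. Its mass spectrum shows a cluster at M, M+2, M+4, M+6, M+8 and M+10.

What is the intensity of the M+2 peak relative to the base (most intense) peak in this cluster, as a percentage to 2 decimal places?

17.85%

Term probabilities: M 0.0073, M+2 0.0612, M+4 0.2050, M+6 0.3431, M+8 0.2872, M+10 0.0961. Base peak = M+6.
P(M+6) = C(5,3) × 0.3740^2 × 0.6260^3 = 10 × 0.139876 × 0.24531438 = 0.343136 (base)
P(M+2) = C(5,1) × 0.3740^4 × 0.6260^1 = 5 × 0.0195653 × 0.6260 = 0.061239
Relative intensity = 0.061239 / 0.343136 × 100 = 17.85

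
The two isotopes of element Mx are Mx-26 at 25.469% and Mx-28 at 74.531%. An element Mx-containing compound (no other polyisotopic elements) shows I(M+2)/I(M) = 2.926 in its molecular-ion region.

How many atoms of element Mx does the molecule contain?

1

For n independent Mx atoms, I(M+2)/I(M) = n · (abundance Mx-28) / (abundance Mx-26) = n · 0.74531/0.25469.
n = 2.926 × 0.25469/0.74531 = 1.00 ≈ 1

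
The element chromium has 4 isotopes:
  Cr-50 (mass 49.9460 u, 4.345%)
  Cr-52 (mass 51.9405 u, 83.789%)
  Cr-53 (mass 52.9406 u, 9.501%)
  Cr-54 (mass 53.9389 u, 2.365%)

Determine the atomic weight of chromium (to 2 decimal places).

52.00 u

Average mass = Σ (abundance × isotope mass) = 0.04345 × 49.9460 + 0.83789 × 51.9405 + 0.09501 × 52.9406 + 0.02365 × 53.9389
= 2.17015 + 43.52043 + 5.02989 + 1.27565 = 51.99612 u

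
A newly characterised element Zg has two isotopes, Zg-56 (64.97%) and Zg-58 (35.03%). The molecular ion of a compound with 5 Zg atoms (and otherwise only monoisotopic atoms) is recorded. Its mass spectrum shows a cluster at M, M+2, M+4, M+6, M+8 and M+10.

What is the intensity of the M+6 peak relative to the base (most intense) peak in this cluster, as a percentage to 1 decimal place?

Term probabilities: M 0.1158, M+2 0.3121, M+4 0.3365, M+6 0.1814, M+8 0.0489, M+10 0.0053. Base peak = M+4.
P(M+4) = C(5,2) × 0.6497^3 × 0.3503^2 = 10 × 0.27424493 × 0.12271009 = 0.336526 (base)
P(M+6) = C(5,3) × 0.6497^2 × 0.3503^3 = 10 × 0.42211009 × 0.04298534 = 0.181445
Relative intensity = 0.181445 / 0.336526 × 100 = 53.9

53.9%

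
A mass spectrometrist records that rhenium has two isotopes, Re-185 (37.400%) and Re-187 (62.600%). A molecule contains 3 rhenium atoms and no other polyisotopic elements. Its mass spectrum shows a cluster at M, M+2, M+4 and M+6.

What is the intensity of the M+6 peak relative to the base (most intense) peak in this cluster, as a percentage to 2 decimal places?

55.79%

(0.37400 + 0.62600)^3 gives M 0.0523, M+2 0.2627, M+4 0.4397, M+6 0.2453; the largest is M+4.
P(M+4) = C(3,2) × 0.37400^1 × 0.62600^2 = 3 × 0.3740 × 0.391876 = 0.439685 (base)
P(M+6) = C(3,3) × 0.37400^0 × 0.62600^3 = 1 × 1.0000 × 0.24531438 = 0.245314
Relative intensity = 0.245314 / 0.439685 × 100 = 55.79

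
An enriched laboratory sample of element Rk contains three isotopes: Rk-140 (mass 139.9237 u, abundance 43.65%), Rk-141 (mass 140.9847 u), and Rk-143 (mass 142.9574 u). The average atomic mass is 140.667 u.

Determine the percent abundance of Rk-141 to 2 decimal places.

The remaining 56.35% is split between Rk-141 (fraction x) and Rk-143 (fraction 0.5635 − x).
Substituting: 140.9847x + 142.9574(0.5635 − x) = 79.59030495
(140.9847 − 142.9574)x = -0.96618995  ⇒  x = 0.48978, y = 0.07372
Rk-141: 48.98%, Rk-143: 7.37%.

48.98%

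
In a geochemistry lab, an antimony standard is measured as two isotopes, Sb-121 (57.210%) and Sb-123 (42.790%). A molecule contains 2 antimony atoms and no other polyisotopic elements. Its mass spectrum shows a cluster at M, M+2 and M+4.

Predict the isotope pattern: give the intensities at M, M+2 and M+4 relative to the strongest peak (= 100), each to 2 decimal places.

Each Sb atom is independently Sb-121 (p = 0.57210) or Sb-123 (q = 0.42790); the cluster is the binomial expansion (p + q)^2.
P(M) = 0.57210^2 = 0.327298
P(M+2) = 2 × 0.57210^1 × 0.42790^1 = 0.489603
P(M+4) = 0.42790^2 = 0.183098
The M+2 peak is largest (0.489603); scaling to 100 gives 66.85 : 100.00 : 37.40.

66.85 : 100.00 : 37.40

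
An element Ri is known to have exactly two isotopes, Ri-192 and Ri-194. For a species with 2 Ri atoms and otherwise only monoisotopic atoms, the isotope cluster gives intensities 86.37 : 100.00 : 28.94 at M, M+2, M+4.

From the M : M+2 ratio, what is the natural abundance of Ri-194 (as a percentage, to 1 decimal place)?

If p is the fraction of Ri that is Ri-192, then I(M+2)/I(M) = [C(2,1)·p^1·(1−p)] / p^2 = 2·(1−p)/p = 100.00/86.37 = 1.1578
(1−p)/p = 1.1578/2 = 0.5789  ⇒  p = 1/(1 + 0.5789) = 0.6334
Ri-192: 63.3%, Ri-194: 36.7%.

36.7%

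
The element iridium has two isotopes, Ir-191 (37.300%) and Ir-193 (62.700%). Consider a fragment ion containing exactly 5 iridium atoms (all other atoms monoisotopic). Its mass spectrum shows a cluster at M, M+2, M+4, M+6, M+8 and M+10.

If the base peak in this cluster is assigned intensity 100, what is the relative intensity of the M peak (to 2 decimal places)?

2.11

Term probabilities: M 0.0072, M+2 0.0607, M+4 0.2040, M+6 0.3429, M+8 0.2882, M+10 0.0969. Base peak = M+6.
P(M+6) = C(5,3) × 0.37300^2 × 0.62700^3 = 10 × 0.139129 × 0.24649188 = 0.342942 (base)
P(M) = C(5,0) × 0.37300^5 × 0.62700^0 = 1 × 0.00722012 × 1.0000 = 0.007220
Relative intensity = 0.007220 / 0.342942 × 100 = 2.11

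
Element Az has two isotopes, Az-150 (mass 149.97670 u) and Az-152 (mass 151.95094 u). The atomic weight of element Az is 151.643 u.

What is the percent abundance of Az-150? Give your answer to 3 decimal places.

15.598%

Let x be the fractional abundance of Az-150; then Az-152 has abundance 1 − x.
149.97670·x + 151.95094·(1 − x) = 151.643
(149.97670 − 151.95094)·x = 151.643 − 151.95094
x = -0.30794 / -1.97424 = 0.15598 → 15.598% Az-150, 84.402% Az-152.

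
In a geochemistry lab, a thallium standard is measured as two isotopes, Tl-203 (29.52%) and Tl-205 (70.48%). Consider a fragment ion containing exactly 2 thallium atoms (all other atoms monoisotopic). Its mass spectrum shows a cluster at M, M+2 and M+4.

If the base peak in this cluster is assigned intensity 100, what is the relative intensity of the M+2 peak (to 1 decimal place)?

Term probabilities: M 0.0871, M+2 0.4161, M+4 0.4967. Base peak = M+4.
P(M+4) = C(2,2) × 0.2952^0 × 0.7048^2 = 1 × 1.0000 × 0.49674304 = 0.496743 (base)
P(M+2) = C(2,1) × 0.2952^1 × 0.7048^1 = 2 × 0.2952 × 0.7048 = 0.416114
Relative intensity = 0.416114 / 0.496743 × 100 = 83.8

83.8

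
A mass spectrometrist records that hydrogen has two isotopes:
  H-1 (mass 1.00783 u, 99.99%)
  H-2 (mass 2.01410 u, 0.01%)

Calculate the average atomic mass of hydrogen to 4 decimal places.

Average mass = Σ (abundance × isotope mass) = 0.9999 × 1.00783 + 0.0001 × 2.01410
= 1.007729 + 0.000201 = 1.007930 u

1.0079 u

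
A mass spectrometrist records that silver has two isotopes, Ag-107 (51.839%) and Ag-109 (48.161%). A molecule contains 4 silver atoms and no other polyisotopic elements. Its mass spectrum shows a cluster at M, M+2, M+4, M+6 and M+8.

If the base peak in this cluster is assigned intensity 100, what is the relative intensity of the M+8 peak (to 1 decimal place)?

(0.51839 + 0.48161)^4 gives M 0.0722, M+2 0.2684, M+4 0.3740, M+6 0.2316, M+8 0.0538; the largest is M+4.
P(M+4) = C(4,2) × 0.51839^2 × 0.48161^2 = 6 × 0.26872819 × 0.23194819 = 0.373986 (base)
P(M+8) = C(4,4) × 0.51839^0 × 0.48161^4 = 1 × 1.0000 × 0.05379996 = 0.053800
Relative intensity = 0.053800 / 0.373986 × 100 = 14.4

14.4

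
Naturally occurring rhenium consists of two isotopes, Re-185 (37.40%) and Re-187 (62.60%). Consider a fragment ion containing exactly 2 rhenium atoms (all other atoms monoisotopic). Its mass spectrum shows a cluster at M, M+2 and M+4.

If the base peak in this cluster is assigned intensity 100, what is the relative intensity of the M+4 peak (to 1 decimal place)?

83.7

(0.3740 + 0.6260)^2 gives M 0.1399, M+2 0.4682, M+4 0.3919; the largest is M+2.
P(M+2) = C(2,1) × 0.3740^1 × 0.6260^1 = 2 × 0.3740 × 0.6260 = 0.468248 (base)
P(M+4) = C(2,2) × 0.3740^0 × 0.6260^2 = 1 × 1.0000 × 0.391876 = 0.391876
Relative intensity = 0.391876 / 0.468248 × 100 = 83.7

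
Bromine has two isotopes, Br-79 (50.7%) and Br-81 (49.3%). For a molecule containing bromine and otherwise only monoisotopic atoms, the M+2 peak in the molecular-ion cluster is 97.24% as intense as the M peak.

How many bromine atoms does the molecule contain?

For n independent Br atoms, I(M+2)/I(M) = n · (abundance Br-81) / (abundance Br-79) = n · 0.493/0.507.
n = 0.9724 × 0.507/0.493 = 1.00 ≈ 1

1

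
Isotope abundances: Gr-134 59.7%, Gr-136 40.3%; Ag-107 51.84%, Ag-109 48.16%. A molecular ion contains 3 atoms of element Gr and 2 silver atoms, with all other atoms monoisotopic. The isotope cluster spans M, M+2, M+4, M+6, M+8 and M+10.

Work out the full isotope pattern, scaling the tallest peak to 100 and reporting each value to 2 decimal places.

Element Gr pattern (n=3): 0.21277617 : 0.43089848 : 0.29087452 : 0.06545083
Silver pattern (n=2): 0.26873856 : 0.49932288 : 0.23193856
Convolve the two distributions (both contribute in 2-u steps):
  M: 0.21277617×0.26873856 = 0.057181
  M+2: 0.21277617×0.49932288 + 0.43089848×0.26873856 = 0.222043
  M+4: 0.21277617×0.23193856 + 0.43089848×0.49932288 + 0.29087452×0.26873856 = 0.342678
  M+6: 0.43089848×0.23193856 + 0.29087452×0.49932288 + 0.06545083×0.26873856 = 0.262771
  M+8: 0.29087452×0.23193856 + 0.06545083×0.49932288 = 0.100146
  M+10: 0.06545083×0.23193856 = 0.015181
Scale to base peak (0.342678) = 100: 16.69 : 64.80 : 100.00 : 76.68 : 29.22 : 4.43

16.69 : 64.80 : 100.00 : 76.68 : 29.22 : 4.43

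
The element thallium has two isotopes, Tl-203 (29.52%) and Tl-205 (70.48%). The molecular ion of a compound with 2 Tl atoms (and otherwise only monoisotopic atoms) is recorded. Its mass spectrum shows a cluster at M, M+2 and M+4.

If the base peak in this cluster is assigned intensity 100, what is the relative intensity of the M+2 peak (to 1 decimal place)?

83.8

(0.2952 + 0.7048)^2 gives M 0.0871, M+2 0.4161, M+4 0.4967; the largest is M+4.
P(M+4) = C(2,2) × 0.2952^0 × 0.7048^2 = 1 × 1.0000 × 0.49674304 = 0.496743 (base)
P(M+2) = C(2,1) × 0.2952^1 × 0.7048^1 = 2 × 0.2952 × 0.7048 = 0.416114
Relative intensity = 0.416114 / 0.496743 × 100 = 83.8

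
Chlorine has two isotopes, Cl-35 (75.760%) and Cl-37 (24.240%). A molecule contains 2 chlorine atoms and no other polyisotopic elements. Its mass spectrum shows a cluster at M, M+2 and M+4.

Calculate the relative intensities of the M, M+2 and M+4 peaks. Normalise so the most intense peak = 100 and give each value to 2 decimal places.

100.00 : 63.99 : 10.24

Each Cl atom is independently Cl-35 (p = 0.75760) or Cl-37 (q = 0.24240); the cluster is the binomial expansion (p + q)^2.
P(M) = 0.75760^2 = 0.573958
P(M+2) = 2 × 0.75760^1 × 0.24240^1 = 0.367284
P(M+4) = 0.24240^2 = 0.058758
The M peak is largest (0.573958); scaling to 100 gives 100.00 : 63.99 : 10.24.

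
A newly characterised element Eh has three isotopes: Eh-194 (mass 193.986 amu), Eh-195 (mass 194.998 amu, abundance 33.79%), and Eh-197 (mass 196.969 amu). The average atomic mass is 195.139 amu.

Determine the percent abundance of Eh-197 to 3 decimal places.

27.189%

The remaining 66.21% is split between Eh-194 (fraction x) and Eh-197 (fraction 0.6621 − x).
Substituting: 193.986x + 196.969(0.6621 − x) = 129.2491758
(193.986 − 196.969)x = -1.1639991  ⇒  x = 0.39021, y = 0.27189
Eh-194: 39.021%, Eh-197: 27.189%.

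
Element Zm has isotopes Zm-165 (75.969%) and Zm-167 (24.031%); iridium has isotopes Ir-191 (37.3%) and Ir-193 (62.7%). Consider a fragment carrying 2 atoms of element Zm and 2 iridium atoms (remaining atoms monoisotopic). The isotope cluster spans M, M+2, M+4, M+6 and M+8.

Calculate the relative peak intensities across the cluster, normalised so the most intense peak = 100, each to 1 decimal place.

Element Zm pattern (n=2): 0.5771289 : 0.36512221 : 0.0577489
Iridium pattern (n=2): 0.139129 : 0.467742 : 0.393129
Convolve the two distributions (both contribute in 2-u steps):
  M: 0.5771289×0.139129 = 0.080295
  M+2: 0.5771289×0.467742 + 0.36512221×0.139129 = 0.320747
  M+4: 0.5771289×0.393129 + 0.36512221×0.467742 + 0.0577489×0.139129 = 0.405704
  M+6: 0.36512221×0.393129 + 0.0577489×0.467742 = 0.170552
  M+8: 0.0577489×0.393129 = 0.022703
Scale to base peak (0.405704) = 100: 19.8 : 79.1 : 100.0 : 42.0 : 5.6

19.8 : 79.1 : 100.0 : 42.0 : 5.6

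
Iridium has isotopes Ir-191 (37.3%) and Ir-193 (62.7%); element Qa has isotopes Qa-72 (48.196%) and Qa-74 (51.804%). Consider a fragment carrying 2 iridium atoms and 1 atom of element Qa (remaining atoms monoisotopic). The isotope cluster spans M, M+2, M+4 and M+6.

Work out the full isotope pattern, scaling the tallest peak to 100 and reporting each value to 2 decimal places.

15.53 : 68.90 : 100.00 : 47.17

Iridium pattern (n=2): 0.139129 : 0.467742 : 0.393129
Element Qa pattern (n=1): 0.48196 : 0.51804
Convolve the two distributions (both contribute in 2-u steps):
  M: 0.139129×0.48196 = 0.067055
  M+2: 0.139129×0.51804 + 0.467742×0.48196 = 0.297507
  M+4: 0.467742×0.51804 + 0.393129×0.48196 = 0.431782
  M+6: 0.393129×0.51804 = 0.203657
Scale to base peak (0.431782) = 100: 15.53 : 68.90 : 100.00 : 47.17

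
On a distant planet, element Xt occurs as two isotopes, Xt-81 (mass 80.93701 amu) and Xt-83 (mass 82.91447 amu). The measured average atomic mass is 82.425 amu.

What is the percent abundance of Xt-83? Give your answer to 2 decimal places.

Let x be the fractional abundance of Xt-81; then Xt-83 has abundance 1 − x.
80.93701·x + 82.91447·(1 − x) = 82.425
(80.93701 − 82.91447)·x = 82.425 − 82.91447
x = -0.48947 / -1.97746 = 0.24752 → 24.75% Xt-81, 75.25% Xt-83.

75.25%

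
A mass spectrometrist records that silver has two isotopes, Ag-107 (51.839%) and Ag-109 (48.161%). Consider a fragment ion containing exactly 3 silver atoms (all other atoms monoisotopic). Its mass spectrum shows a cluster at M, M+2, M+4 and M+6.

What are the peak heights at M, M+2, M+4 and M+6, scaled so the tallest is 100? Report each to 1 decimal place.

35.9 : 100.0 : 92.9 : 28.8

Each Ag atom is independently Ag-107 (p = 0.51839) or Ag-109 (q = 0.48161); the cluster is the binomial expansion (p + q)^3.
P(M) = 0.51839^3 = 0.139306
P(M+2) = 3 × 0.51839^2 × 0.48161^1 = 0.388267
P(M+4) = 3 × 0.51839^1 × 0.48161^2 = 0.360719
P(M+6) = 0.48161^3 = 0.111709
The M+2 peak is largest (0.388267); scaling to 100 gives 35.9 : 100.0 : 92.9 : 28.8.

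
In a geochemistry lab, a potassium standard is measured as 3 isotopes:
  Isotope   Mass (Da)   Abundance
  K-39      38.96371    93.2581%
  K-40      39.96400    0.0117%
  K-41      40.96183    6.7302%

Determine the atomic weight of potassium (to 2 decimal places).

Average mass = Σ (abundance × isotope mass) = 0.932581 × 38.96371 + 0.000117 × 39.96400 + 0.067302 × 40.96183
= 36.336816 + 0.004676 + 2.756813 = 39.098305 Da

39.10 Da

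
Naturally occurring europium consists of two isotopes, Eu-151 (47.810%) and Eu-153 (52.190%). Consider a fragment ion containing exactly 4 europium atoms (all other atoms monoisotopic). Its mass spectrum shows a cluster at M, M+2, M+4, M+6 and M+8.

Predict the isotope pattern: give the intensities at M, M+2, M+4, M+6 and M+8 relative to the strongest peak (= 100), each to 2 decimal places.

13.99 : 61.07 : 100.00 : 72.77 : 19.86

Each Eu atom is independently Eu-151 (p = 0.47810) or Eu-153 (q = 0.52190); the cluster is the binomial expansion (p + q)^4.
P(M) = 0.47810^4 = 0.052249
P(M+2) = 4 × 0.47810^3 × 0.52190^1 = 0.228141
P(M+4) = 6 × 0.47810^2 × 0.52190^2 = 0.373563
P(M+6) = 4 × 0.47810^1 × 0.52190^3 = 0.271857
P(M+8) = 0.52190^4 = 0.074191
The M+4 peak is largest (0.373563); scaling to 100 gives 13.99 : 61.07 : 100.00 : 72.77 : 19.86.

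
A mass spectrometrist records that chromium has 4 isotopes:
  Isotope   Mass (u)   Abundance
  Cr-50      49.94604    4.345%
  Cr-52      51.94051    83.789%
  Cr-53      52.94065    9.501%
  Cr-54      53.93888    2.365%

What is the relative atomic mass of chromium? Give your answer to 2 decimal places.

Weight each isotope mass by its fractional abundance: 0.04345 × 49.94604 + 0.83789 × 51.94051 + 0.09501 × 52.94065 + 0.02365 × 53.93888
= 2.170155 + 43.520434 + 5.029891 + 1.275655 = 51.996135 u

52.00 u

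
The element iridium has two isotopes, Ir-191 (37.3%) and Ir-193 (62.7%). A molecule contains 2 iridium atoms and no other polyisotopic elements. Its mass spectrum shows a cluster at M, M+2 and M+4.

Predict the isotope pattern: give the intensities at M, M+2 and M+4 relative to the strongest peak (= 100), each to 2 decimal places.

29.74 : 100.00 : 84.05

Expanding (0.373 + 0.627)^2:
P(M) = 0.373^2 = 0.139129
P(M+2) = 2 × 0.373^1 × 0.627^1 = 0.467742
P(M+4) = 0.627^2 = 0.393129
The M+2 peak is largest (0.467742); scaling to 100 gives 29.74 : 100.00 : 84.05.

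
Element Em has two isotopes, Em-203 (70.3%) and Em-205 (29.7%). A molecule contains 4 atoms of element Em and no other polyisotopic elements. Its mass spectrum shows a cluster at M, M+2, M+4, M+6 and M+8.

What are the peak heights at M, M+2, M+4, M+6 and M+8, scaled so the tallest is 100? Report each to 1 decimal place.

The 4 Em atoms are independent, so intensities follow the terms of (0.703 + 0.297)^4.
P(M) = 0.703^4 = 0.244243
P(M+2) = 4 × 0.703^3 × 0.297^1 = 0.412746
P(M+4) = 6 × 0.703^2 × 0.297^2 = 0.261562
P(M+6) = 4 × 0.703^1 × 0.297^3 = 0.073669
P(M+8) = 0.297^4 = 0.007781
The M+2 peak is largest (0.412746); scaling to 100 gives 59.2 : 100.0 : 63.4 : 17.8 : 1.9.

59.2 : 100.0 : 63.4 : 17.8 : 1.9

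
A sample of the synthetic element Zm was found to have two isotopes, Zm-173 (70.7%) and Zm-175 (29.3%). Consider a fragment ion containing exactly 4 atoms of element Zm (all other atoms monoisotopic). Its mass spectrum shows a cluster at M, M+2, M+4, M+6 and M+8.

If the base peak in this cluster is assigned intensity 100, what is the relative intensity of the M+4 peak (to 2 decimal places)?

62.16

Term probabilities: M 0.2498, M+2 0.4142, M+4 0.2575, M+6 0.0711, M+8 0.0074. Base peak = M+2.
P(M+2) = C(4,1) × 0.707^3 × 0.293^1 = 4 × 0.35339324 × 0.2930 = 0.414177 (base)
P(M+4) = C(4,2) × 0.707^2 × 0.293^2 = 6 × 0.499849 × 0.085849 = 0.257469
Relative intensity = 0.257469 / 0.414177 × 100 = 62.16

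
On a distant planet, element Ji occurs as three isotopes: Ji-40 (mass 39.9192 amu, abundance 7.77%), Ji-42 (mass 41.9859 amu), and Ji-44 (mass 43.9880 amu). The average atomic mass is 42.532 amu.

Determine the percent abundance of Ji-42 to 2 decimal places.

56.93%

The remaining 92.23% is split between Ji-42 (fraction x) and Ji-44 (fraction 0.9223 − x).
Substituting: 41.9859x + 43.9880(0.9223 − x) = 39.43027816
(41.9859 − 43.9880)x = -1.13985424  ⇒  x = 0.56933, y = 0.35297
Ji-42: 56.93%, Ji-44: 35.30%.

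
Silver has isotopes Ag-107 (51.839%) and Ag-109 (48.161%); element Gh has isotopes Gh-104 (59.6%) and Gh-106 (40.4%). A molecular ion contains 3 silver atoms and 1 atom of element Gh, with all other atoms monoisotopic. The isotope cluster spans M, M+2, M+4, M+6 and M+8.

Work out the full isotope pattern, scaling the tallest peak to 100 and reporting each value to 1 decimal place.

22.3 : 77.4 : 100.0 : 57.1 : 12.1

Silver pattern (n=3): 0.13930601 : 0.38826655 : 0.36071887 : 0.11170857
Element Gh pattern (n=1): 0.5960 : 0.4040
Convolve the two distributions (both contribute in 2-u steps):
  M: 0.13930601×0.5960 = 0.083026
  M+2: 0.13930601×0.4040 + 0.38826655×0.5960 = 0.287686
  M+4: 0.38826655×0.4040 + 0.36071887×0.5960 = 0.371848
  M+6: 0.36071887×0.4040 + 0.11170857×0.5960 = 0.212309
  M+8: 0.11170857×0.4040 = 0.045130
Scale to base peak (0.371848) = 100: 22.3 : 77.4 : 100.0 : 57.1 : 12.1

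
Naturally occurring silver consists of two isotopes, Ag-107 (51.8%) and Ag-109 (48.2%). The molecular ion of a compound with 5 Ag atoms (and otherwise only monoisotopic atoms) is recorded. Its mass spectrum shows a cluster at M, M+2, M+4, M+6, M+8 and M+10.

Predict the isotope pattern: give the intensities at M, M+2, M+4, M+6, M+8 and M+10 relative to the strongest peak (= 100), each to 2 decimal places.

Each Ag atom is independently Ag-107 (p = 0.518) or Ag-109 (q = 0.482); the cluster is the binomial expansion (p + q)^5.
P(M) = 0.518^5 = 0.037295
P(M+2) = 5 × 0.518^4 × 0.482^1 = 0.173515
P(M+4) = 10 × 0.518^3 × 0.482^2 = 0.322911
P(M+6) = 10 × 0.518^2 × 0.482^3 = 0.300470
P(M+8) = 5 × 0.518^1 × 0.482^4 = 0.139794
P(M+10) = 0.482^5 = 0.026016
The M+4 peak is largest (0.322911); scaling to 100 gives 11.55 : 53.73 : 100.00 : 93.05 : 43.29 : 8.06.

11.55 : 53.73 : 100.00 : 93.05 : 43.29 : 8.06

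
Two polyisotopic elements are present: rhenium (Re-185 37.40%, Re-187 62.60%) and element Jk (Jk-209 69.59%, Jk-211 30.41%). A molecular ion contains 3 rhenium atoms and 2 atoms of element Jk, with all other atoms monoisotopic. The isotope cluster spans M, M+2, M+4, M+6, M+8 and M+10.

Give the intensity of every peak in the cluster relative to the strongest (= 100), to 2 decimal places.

Rhenium pattern (n=3): 0.05231362 : 0.26268713 : 0.43968487 : 0.24531438
Element Jk pattern (n=2): 0.48427681 : 0.42324638 : 0.09247681
Convolve the two distributions (both contribute in 2-u steps):
  M: 0.05231362×0.48427681 = 0.025334
  M+2: 0.05231362×0.42324638 + 0.26268713×0.48427681 = 0.149355
  M+4: 0.05231362×0.09247681 + 0.26268713×0.42324638 + 0.43968487×0.48427681 = 0.328948
  M+6: 0.26268713×0.09247681 + 0.43968487×0.42324638 + 0.24531438×0.48427681 = 0.329188
  M+8: 0.43968487×0.09247681 + 0.24531438×0.42324638 = 0.144489
  M+10: 0.24531438×0.09247681 = 0.022686
Scale to base peak (0.329188) = 100: 7.70 : 45.37 : 99.93 : 100.00 : 43.89 : 6.89

7.70 : 45.37 : 99.93 : 100.00 : 43.89 : 6.89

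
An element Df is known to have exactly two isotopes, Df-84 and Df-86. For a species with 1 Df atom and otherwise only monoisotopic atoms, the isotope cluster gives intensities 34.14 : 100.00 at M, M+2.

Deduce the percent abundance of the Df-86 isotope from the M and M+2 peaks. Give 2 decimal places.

Let p = fractional abundance of Df-84. I(M+2)/I(M) = [C(1,1)·p^0·(1−p)] / p^1 = 1·(1−p)/p = 100.00/34.14 = 2.9291
(1−p)/p = 2.9291/1 = 2.9291  ⇒  p = 1/(1 + 2.9291) = 0.2545
Df-84: 25.45%, Df-86: 74.55%.

74.55%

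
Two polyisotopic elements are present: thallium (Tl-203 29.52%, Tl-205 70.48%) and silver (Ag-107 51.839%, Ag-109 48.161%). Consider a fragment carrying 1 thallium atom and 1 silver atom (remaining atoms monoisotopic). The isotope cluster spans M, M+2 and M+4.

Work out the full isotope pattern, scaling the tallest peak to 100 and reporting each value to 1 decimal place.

Thallium pattern (n=1): 0.2952 : 0.7048
Silver pattern (n=1): 0.51839 : 0.48161
Convolve the two distributions (both contribute in 2-u steps):
  M: 0.2952×0.51839 = 0.153029
  M+2: 0.2952×0.48161 + 0.7048×0.51839 = 0.507533
  M+4: 0.7048×0.48161 = 0.339439
Scale to base peak (0.507533) = 100: 30.2 : 100.0 : 66.9

30.2 : 100.0 : 66.9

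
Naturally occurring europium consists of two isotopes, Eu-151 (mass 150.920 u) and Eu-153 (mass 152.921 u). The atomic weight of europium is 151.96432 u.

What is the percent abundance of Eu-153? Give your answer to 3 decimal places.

52.190%

Let x be the fractional abundance of Eu-151; then Eu-153 has abundance 1 − x.
150.920·x + 152.921·(1 − x) = 151.96432
(150.920 − 152.921)·x = 151.96432 − 152.921
x = -0.95668 / -2.001 = 0.47810 → 47.810% Eu-151, 52.190% Eu-153.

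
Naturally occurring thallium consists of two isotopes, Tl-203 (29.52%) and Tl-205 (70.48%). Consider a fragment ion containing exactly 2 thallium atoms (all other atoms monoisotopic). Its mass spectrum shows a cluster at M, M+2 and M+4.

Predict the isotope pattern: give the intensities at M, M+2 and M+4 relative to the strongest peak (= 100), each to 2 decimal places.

The 2 Tl atoms are independent, so intensities follow the terms of (0.2952 + 0.7048)^2.
P(M) = 0.2952^2 = 0.087143
P(M+2) = 2 × 0.2952^1 × 0.7048^1 = 0.416114
P(M+4) = 0.7048^2 = 0.496743
The M+4 peak is largest (0.496743); scaling to 100 gives 17.54 : 83.77 : 100.00.

17.54 : 83.77 : 100.00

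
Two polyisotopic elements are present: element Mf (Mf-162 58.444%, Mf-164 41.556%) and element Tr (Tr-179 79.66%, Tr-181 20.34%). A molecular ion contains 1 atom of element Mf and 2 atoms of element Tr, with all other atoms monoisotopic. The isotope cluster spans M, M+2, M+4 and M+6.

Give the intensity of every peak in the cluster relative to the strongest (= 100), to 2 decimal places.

Element Mf pattern (n=1): 0.58444 : 0.41556
Element Tr pattern (n=2): 0.63457156 : 0.32405688 : 0.04137156
Convolve the two distributions (both contribute in 2-u steps):
  M: 0.58444×0.63457156 = 0.370869
  M+2: 0.58444×0.32405688 + 0.41556×0.63457156 = 0.453094
  M+4: 0.58444×0.04137156 + 0.41556×0.32405688 = 0.158844
  M+6: 0.41556×0.04137156 = 0.017192
Scale to base peak (0.453094) = 100: 81.85 : 100.00 : 35.06 : 3.79

81.85 : 100.00 : 35.06 : 3.79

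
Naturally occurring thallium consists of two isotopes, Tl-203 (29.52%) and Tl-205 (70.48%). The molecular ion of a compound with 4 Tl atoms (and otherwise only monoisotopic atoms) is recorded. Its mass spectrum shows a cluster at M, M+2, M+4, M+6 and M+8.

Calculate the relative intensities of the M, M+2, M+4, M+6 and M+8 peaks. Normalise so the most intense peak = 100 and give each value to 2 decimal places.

1.84 : 17.54 : 62.83 : 100.00 : 59.69

The 4 Tl atoms are independent, so intensities follow the terms of (0.2952 + 0.7048)^4.
P(M) = 0.2952^4 = 0.007594
P(M+2) = 4 × 0.2952^3 × 0.7048^1 = 0.072523
P(M+4) = 6 × 0.2952^2 × 0.7048^2 = 0.259726
P(M+6) = 4 × 0.2952^1 × 0.7048^3 = 0.413403
P(M+8) = 0.7048^4 = 0.246754
The M+6 peak is largest (0.413403); scaling to 100 gives 1.84 : 17.54 : 62.83 : 100.00 : 59.69.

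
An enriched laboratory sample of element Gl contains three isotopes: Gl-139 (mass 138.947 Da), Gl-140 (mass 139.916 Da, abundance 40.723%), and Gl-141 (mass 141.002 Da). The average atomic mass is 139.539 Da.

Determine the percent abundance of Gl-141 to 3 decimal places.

The remaining 59.277% is split between Gl-139 (fraction x) and Gl-141 (fraction 0.59277 − x).
Substituting: 138.947x + 141.002(0.59277 − x) = 82.56100732
(138.947 − 141.002)x = -1.02074822  ⇒  x = 0.49671, y = 0.09606
Gl-139: 49.671%, Gl-141: 9.606%.

9.606%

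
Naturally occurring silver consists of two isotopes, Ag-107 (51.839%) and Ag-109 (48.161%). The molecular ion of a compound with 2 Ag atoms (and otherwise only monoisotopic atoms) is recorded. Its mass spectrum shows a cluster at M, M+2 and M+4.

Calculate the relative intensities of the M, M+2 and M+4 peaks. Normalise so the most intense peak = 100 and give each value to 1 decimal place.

53.8 : 100.0 : 46.5

Expanding (0.51839 + 0.48161)^2:
P(M) = 0.51839^2 = 0.268728
P(M+2) = 2 × 0.51839^1 × 0.48161^1 = 0.499324
P(M+4) = 0.48161^2 = 0.231948
The M+2 peak is largest (0.499324); scaling to 100 gives 53.8 : 100.0 : 46.5.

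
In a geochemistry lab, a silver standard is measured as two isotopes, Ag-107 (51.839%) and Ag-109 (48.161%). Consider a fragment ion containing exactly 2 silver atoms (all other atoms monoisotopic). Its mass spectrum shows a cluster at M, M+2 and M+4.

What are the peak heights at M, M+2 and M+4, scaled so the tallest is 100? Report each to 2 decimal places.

53.82 : 100.00 : 46.45

Each Ag atom is independently Ag-107 (p = 0.51839) or Ag-109 (q = 0.48161); the cluster is the binomial expansion (p + q)^2.
P(M) = 0.51839^2 = 0.268728
P(M+2) = 2 × 0.51839^1 × 0.48161^1 = 0.499324
P(M+4) = 0.48161^2 = 0.231948
The M+2 peak is largest (0.499324); scaling to 100 gives 53.82 : 100.00 : 46.45.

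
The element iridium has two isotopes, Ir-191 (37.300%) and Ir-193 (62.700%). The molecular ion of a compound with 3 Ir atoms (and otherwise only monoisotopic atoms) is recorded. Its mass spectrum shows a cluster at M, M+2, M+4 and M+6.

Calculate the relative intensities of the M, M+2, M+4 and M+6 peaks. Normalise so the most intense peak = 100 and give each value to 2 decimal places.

11.80 : 59.49 : 100.00 : 56.03

The 3 Ir atoms are independent, so intensities follow the terms of (0.37300 + 0.62700)^3.
P(M) = 0.37300^3 = 0.051895
P(M+2) = 3 × 0.37300^2 × 0.62700^1 = 0.261702
P(M+4) = 3 × 0.37300^1 × 0.62700^2 = 0.439911
P(M+6) = 0.62700^3 = 0.246492
The M+4 peak is largest (0.439911); scaling to 100 gives 11.80 : 59.49 : 100.00 : 56.03.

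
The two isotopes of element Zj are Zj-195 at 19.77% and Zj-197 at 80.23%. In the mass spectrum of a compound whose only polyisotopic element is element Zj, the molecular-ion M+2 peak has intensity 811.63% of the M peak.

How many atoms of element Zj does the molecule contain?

2

For n independent Zj atoms, I(M+2)/I(M) = n · (abundance Zj-197) / (abundance Zj-195) = n · 0.8023/0.1977.
n = 8.1163 × 0.1977/0.8023 = 2.00 ≈ 2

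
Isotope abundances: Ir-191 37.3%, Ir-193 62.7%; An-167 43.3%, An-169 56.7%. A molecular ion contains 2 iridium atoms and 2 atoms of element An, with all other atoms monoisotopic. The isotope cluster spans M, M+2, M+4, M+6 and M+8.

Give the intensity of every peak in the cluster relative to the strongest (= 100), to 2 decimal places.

7.49 : 44.82 : 100.00 : 98.65 : 36.31

Iridium pattern (n=2): 0.139129 : 0.467742 : 0.393129
Element An pattern (n=2): 0.187489 : 0.491022 : 0.321489
Convolve the two distributions (both contribute in 2-u steps):
  M: 0.139129×0.187489 = 0.026085
  M+2: 0.139129×0.491022 + 0.467742×0.187489 = 0.156012
  M+4: 0.139129×0.321489 + 0.467742×0.491022 + 0.393129×0.187489 = 0.348107
  M+6: 0.467742×0.321489 + 0.393129×0.491022 = 0.343409
  M+8: 0.393129×0.321489 = 0.126387
Scale to base peak (0.348107) = 100: 7.49 : 44.82 : 100.00 : 98.65 : 36.31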